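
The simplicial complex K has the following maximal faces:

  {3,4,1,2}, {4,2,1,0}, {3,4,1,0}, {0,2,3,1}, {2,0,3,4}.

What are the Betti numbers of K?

We work with the vertex ordering 0 < 1 < 2 < 3 < 4. The simplices of K, each written with vertices in increasing order, are:

  0-simplices (5): [0], [1], [2], [3], [4]
  1-simplices (10): [0,1], [0,2], [0,3], [0,4], [1,2], [1,3], [1,4], [2,3], [2,4], [3,4]
  2-simplices (10): [0,1,2], [0,1,3], [0,1,4], [0,2,3], [0,2,4], [0,3,4], [1,2,3], [1,2,4], [1,3,4], [2,3,4]
  3-simplices (5): [0,1,2,3], [0,1,2,4], [0,1,3,4], [0,2,3,4], [1,2,3,4]

Hence C_0 ≅ Z^5, C_1 ≅ Z^10, C_2 ≅ Z^10, C_3 ≅ Z^5.

Boundary ∂_1: C_1 → C_0 sends each edge [p,q] (with p < q) to q − p. For instance
  ∂[2,3] = [3] − [2].
As a 5×10 matrix over Z this has rank 4, with invariant factors (1,1,1,1).

∂_2: C_2 → C_1 acts by ∂[p,q,r] = [q,r] − [p,r] + [p,q]. For instance
  ∂[0,1,4] = [1,4] − [0,4] + [0,1],
  ∂[0,2,4] = [2,4] − [0,4] + [0,2].
As a 10×10 matrix over Z this has rank 6, with invariant factors (1,1,1,1,1,1).

The boundary map ∂_3: C_3 → C_2 sends each 3-simplex σ to the alternating sum Σ_i (−1)^i (σ with its i-th vertex removed). For instance
  ∂[0,2,3,4] = [2,3,4] − [0,3,4] + [0,2,4] − [0,2,3],
  ∂[1,2,3,4] = [2,3,4] − [1,3,4] + [1,2,4] − [1,2,3].
This gives a 10×5 integer matrix of rank 4; reducing to Smith normal form yields diagonal entries (1,1,1,1).

From H_k ≅ ker(∂_k) / im(∂_{k+1}) we obtain:

  H_0: rank C_0 − rank ∂_1 = 5 − 4 = 1, and the invariant factors of ∂_1 are all 1, so H_0 = Z.
  H_1: rank ker ∂_1 − rank ∂_2 = (10 − 4) − 6 = 0, and the invariant factors of ∂_2 are all 1, so H_1 = 0.
  H_2: rank ker ∂_2 − rank ∂_3 = (10 − 6) − 4 = 0, and the invariant factors of ∂_3 are all 1, so H_2 = 0.
  H_3: rank ker ∂_3 − rank ∂_4 = (5 − 4) − 0 = 1, and there is no ∂_4, so H_3 = Z.

As a check, the Euler characteristic is 5 − 10 + 10 − 5 = 0, which agrees with 1 − 0 + 0 − 1 = 0.

Hence the Betti numbers are b_0 = 1, b_1 = 0, b_2 = 0, b_3 = 1.

b_0 = 1, b_1 = 0, b_2 = 0, b_3 = 1.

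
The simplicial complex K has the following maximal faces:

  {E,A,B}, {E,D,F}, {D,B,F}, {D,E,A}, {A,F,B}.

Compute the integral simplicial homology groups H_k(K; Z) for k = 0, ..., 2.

Take the total order A < B < D < E < F on the vertex set. Then K (dimension 2) consists of the simplices:

  0-simplices (5): A, B, D, E, F
  1-simplices (10): AB, AD, AE, AF, BD, BE, BF, DE, DF, EF
  2-simplices (5): ABE, ABF, ADE, BDF, DEF

giving chain groups C_0 ≅ Z^5, C_1 ≅ Z^10, C_2 ≅ Z^5.

The boundary map ∂_1: C_1 → C_0 is given by ∂[p,q] = [q] − [p]. For instance
  ∂EF = F − E.
This gives a 5×10 integer matrix of rank 4; reducing to Smith normal form yields diagonal entries (1,1,1,1).

∂_2: C_2 → C_1 maps a triangle to the signed sum of its edges. For instance
  ∂DEF = EF − DF + DE,
  ∂ADE = DE − AE + AD.
The resulting 10×5 matrix has rank 5, and its Smith normal form has invariant factors (1,1,1,1,1).

Reading off H_k = ker ∂_k / im ∂_{k+1}:

  H_0: rank C_0 − rank ∂_1 = 5 − 4 = 1, and the invariant factors of ∂_1 are all 1, so H_0 = Z.
  H_1: rank ker ∂_1 − rank ∂_2 = (10 − 4) − 5 = 1, and the invariant factors of ∂_2 are all 1, so H_1 = Z.
  H_2: rank ker ∂_2 − rank ∂_3 = (5 − 5) − 0 = 0, and there is no ∂_3, so H_2 = 0.

As a check, the Euler characteristic is 5 − 10 + 5 = 0, which agrees with 1 − 1 + 0 = 0.
(K is a triangulation of the Möbius band.)

H_0 = Z,  H_1 = Z,  H_2 = 0.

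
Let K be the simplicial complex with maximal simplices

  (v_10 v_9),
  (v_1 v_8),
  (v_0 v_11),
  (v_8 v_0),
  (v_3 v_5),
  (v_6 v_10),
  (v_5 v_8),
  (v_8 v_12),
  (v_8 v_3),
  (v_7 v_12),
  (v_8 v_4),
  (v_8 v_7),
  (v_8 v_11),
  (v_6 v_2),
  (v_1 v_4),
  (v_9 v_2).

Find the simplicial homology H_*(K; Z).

We work with the vertex ordering v_0 < v_1 < v_2 < v_3 < v_4 < v_5 < v_6 < v_7 < v_8 < v_9 < v_10 < v_11 < v_12. The simplices of K, each written with vertices in increasing order, are:

  0-simplices (13): [v_0], [v_1], [v_2], [v_3], [v_4], [v_5], [v_6], [v_7], [v_8], [v_9], [v_10], [v_11], [v_12]
  1-simplices (16): (16 of them)

giving chain groups C_0 ≅ Z^13, C_1 ≅ Z^16.

∂_1: C_1 → C_0 sends each edge [p,q] (with p < q) to q − p.
The resulting 13×16 matrix has rank 11, and its Smith normal form has invariant factors (1,1,1,1,1,1,1,1,1,1,1).

Computing H_k = (kernel of ∂_k) / (image of ∂_{k+1}):

  H_0: rank C_0 − rank ∂_1 = 13 − 11 = 2, and the invariant factors of ∂_1 are all 1, so H_0 ≅ Z^2.
  H_1: rank ker ∂_1 − rank ∂_2 = (16 − 11) − 0 = 5, and there is no ∂_2, so H_1 ≅ Z^5.

As a check, the Euler characteristic is 13 − 16 = -3, which agrees with 2 − 5 = -3.

H_0 = Z^2,  H_1 = Z^5.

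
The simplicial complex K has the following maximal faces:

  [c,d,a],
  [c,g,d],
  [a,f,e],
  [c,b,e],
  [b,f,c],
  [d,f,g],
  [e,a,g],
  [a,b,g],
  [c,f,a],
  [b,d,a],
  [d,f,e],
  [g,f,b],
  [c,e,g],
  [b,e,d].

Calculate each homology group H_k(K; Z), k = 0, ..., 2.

H_0 ≅ Z,  H_1 ≅ Z^2,  H_2 ≅ Z.

Order the vertices as a < b < c < d < e < f < g. Listing each simplex with vertices in this order, K has dimension 2 with simplices:

  0-simplices (7): a, b, c, d, e, f, g
  1-simplices (21): ab, ac, ad, ae, af, ag, bc, bd, be, bf, bg, cd, ce, cf, cg, de, df, dg, ef, eg, fg
  2-simplices (14): abd, abg, acd, acf, aef, aeg, bce, bcf, bde, bfg, cdg, ceg, def, dfg

Hence C_0 ≅ Z^7, C_1 ≅ Z^21, C_2 ≅ Z^14.

Boundary ∂_1: C_1 → C_0 maps an edge to its endpoints' difference, ∂[p,q] = q − p. For instance
  ∂de = e − d.
The resulting 7×21 matrix has rank 6, and its Smith normal form has invariant factors (1,1,1,1,1,1).

∂_2: C_2 → C_1 acts by ∂[p,q,r] = [q,r] − [p,r] + [p,q]. For instance
  ∂abd = bd − ad + ab,
  ∂abg = bg − ag + ab.
The resulting 21×14 matrix has rank 13, and its Smith normal form has invariant factors (1,1,1,1,1,1,1,1,1,1,1,1,1).

From H_k ≅ ker(∂_k) / im(∂_{k+1}) we obtain:

  H_0: rank C_0 − rank ∂_1 = 7 − 6 = 1, and the invariant factors of ∂_1 are all 1, so H_0 = Z.
  H_1: rank ker ∂_1 − rank ∂_2 = (21 − 6) − 13 = 2, and the invariant factors of ∂_2 are all 1, so H_1 = Z^2.
  H_2: rank ker ∂_2 − rank ∂_3 = (14 − 13) − 0 = 1, and there is no ∂_3, so H_2 = Z.

(K is a triangulation of the torus T^2.)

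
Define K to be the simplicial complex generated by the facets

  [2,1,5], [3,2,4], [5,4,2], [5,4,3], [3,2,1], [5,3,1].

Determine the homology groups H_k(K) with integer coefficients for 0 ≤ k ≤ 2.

H_0 ≅ Z,  H_1 = 0,  H_2 ≅ Z.

Order the vertices as 1 < 2 < 3 < 4 < 5. Listing each simplex with vertices in this order, K has dimension 2 with simplices:

  0-simplices (5): [1], [2], [3], [4], [5]
  1-simplices (9): [1,2], [1,3], [1,5], [2,3], [2,4], [2,5], [3,4], [3,5], [4,5]
  2-simplices (6): [1,2,3], [1,2,5], [1,3,5], [2,3,4], [2,4,5], [3,4,5]

so the chain groups are C_0 ≅ Z^5, C_1 ≅ Z^9, C_2 ≅ Z^6.

Boundary ∂_1: C_1 → C_0 is given by ∂[p,q] = [q] − [p].
The resulting 5×9 matrix has rank 4, and its Smith normal form has invariant factors (1,1,1,1).

∂_2: C_2 → C_1 sends each 2-simplex [p,q,r] to [q,r] − [p,r] + [p,q]. For instance
  ∂[2,4,5] = [4,5] − [2,5] + [2,4],
  ∂[1,2,3] = [2,3] − [1,3] + [1,2].
As a 9×6 matrix over Z this has rank 5, with invariant factors (1,1,1,1,1).

Reading off H_k = ker ∂_k / im ∂_{k+1}:

  H_0: rank C_0 − rank ∂_1 = 5 − 4 = 1, and the invariant factors of ∂_1 are all 1, so H_0 ≅ Z.
  H_1: rank ker ∂_1 − rank ∂_2 = (9 − 4) − 5 = 0, and the invariant factors of ∂_2 are all 1, so H_1 ≅ 0.
  H_2: rank ker ∂_2 − rank ∂_3 = (6 − 5) − 0 = 1, and there is no ∂_3, so H_2 ≅ Z.

(K is a triangulation of the 2-sphere S^2.)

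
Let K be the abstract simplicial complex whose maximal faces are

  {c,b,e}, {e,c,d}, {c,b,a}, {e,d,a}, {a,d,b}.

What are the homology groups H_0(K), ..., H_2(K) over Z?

H_0 ≅ Z,  H_1 ≅ Z,  H_2 = 0.

Order the vertices as a < b < c < d < e. Listing each simplex with vertices in this order, K has dimension 2 with simplices:

  0-simplices (5): a, b, c, d, e
  1-simplices (10): ab, ac, ad, ae, bc, bd, be, cd, ce, de
  2-simplices (5): abc, abd, ade, bce, cde

Hence C_0 ≅ Z^5, C_1 ≅ Z^10, C_2 ≅ Z^5.

∂_1: C_1 → C_0 is given by ∂[p,q] = [q] − [p]. For instance
  ∂ac = c − a.
The resulting 5×10 matrix has rank 4, and its Smith normal form has invariant factors (1,1,1,1).

∂_2: C_2 → C_1 acts by ∂[p,q,r] = [q,r] − [p,r] + [p,q]. For instance
  ∂cde = de − ce + cd,
  ∂abc = bc − ac + ab.
The resulting 10×5 matrix has rank 5, and its Smith normal form has invariant factors (1,1,1,1,1).

Now H_k = ker ∂_k / im ∂_{k+1}, so:

  H_0: rank C_0 − rank ∂_1 = 5 − 4 = 1, and the invariant factors of ∂_1 are all 1, so H_0 ≅ Z.
  H_1: rank ker ∂_1 − rank ∂_2 = (10 − 4) − 5 = 1, and the invariant factors of ∂_2 are all 1, so H_1 ≅ Z.
  H_2: rank ker ∂_2 − rank ∂_3 = (5 − 5) − 0 = 0, and there is no ∂_3, so H_2 ≅ 0.

(K is a triangulation of the Möbius band.)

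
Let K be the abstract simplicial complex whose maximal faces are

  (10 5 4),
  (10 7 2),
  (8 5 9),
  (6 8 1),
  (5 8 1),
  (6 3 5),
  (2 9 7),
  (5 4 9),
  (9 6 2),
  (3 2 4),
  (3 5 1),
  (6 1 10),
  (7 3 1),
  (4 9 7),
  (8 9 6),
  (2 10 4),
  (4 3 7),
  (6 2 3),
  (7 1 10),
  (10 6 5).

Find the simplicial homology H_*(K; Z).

H_0 ≅ Z,  H_1 ≅ Z ⊕ Z/2,  H_2 = 0.

Fix the vertex order 1 < 2 < 3 < 4 < 5 < 6 < 7 < 8 < 9 < 10 and write every simplex with vertices in increasing order. Then dim K = 2 and the simplices of K are:

  0-simplices (10): [1], [2], [3], [4], [5], [6], [7], [8], [9], [10]
  1-simplices (30): (30 of them)
  2-simplices (20): (20 of them)

giving chain groups C_0 ≅ Z^10, C_1 ≅ Z^30, C_2 ≅ Z^20.

∂_1: C_1 → C_0 is given by ∂[p,q] = [q] − [p]. For instance
  ∂[1,5] = [5] − [1].
This gives a 10×30 integer matrix of rank 9; reducing to Smith normal form yields diagonal entries (1,1,1,1,1,1,1,1,1).

The boundary map ∂_2: C_2 → C_1 maps a triangle to the signed sum of its edges. For instance
  ∂[5,8,9] = [8,9] − [5,9] + [5,8],
  ∂[1,7,10] = [7,10] − [1,10] + [1,7].
This gives a 30×20 integer matrix of rank 20; reducing to Smith normal form yields diagonal entries (1,1,1,1,1,1,1,1,1,1,1,1,1,1,1,1,1,1,1,2).

Computing H_k = (kernel of ∂_k) / (image of ∂_{k+1}):

  H_0: rank C_0 − rank ∂_1 = 10 − 9 = 1, and the invariant factors of ∂_1 are all 1, so H_0 = Z.
  H_1: rank ker ∂_1 − rank ∂_2 = (30 − 9) − 20 = 1, and ∂_2 has invariant factor 2 > 1, so H_1 = Z ⊕ Z/2.
  H_2: rank ker ∂_2 − rank ∂_3 = (20 − 20) − 0 = 0, and there is no ∂_3, so H_2 = 0.

(K is a triangulation of the Klein bottle.)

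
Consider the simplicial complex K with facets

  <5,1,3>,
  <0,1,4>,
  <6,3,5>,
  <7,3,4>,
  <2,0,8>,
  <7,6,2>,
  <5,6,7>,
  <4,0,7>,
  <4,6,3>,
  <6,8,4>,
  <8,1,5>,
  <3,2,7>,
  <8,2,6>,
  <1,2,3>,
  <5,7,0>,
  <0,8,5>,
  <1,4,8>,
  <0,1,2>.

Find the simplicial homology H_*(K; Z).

H_0 ≅ Z,  H_1 ≅ Z ⊕ Z/2,  H_2 = 0.

Take the total order 0 < 1 < 2 < 3 < 4 < 5 < 6 < 7 < 8 on the vertex set. Then K (dimension 2) consists of the simplices:

  0-simplices (9): [0], [1], [2], [3], [4], [5], [6], [7], [8]
  1-simplices (27): (27 of them)
  2-simplices (18): [0,1,2], [0,1,4], [0,2,8], [0,4,7], [0,5,7], [0,5,8], [1,2,3], [1,3,5], [1,4,8], [1,5,8], [2,3,7], [2,6,7], [2,6,8], [3,4,6], [3,4,7], [3,5,6], [4,6,8], [5,6,7]

giving chain groups C_0 ≅ Z^9, C_1 ≅ Z^27, C_2 ≅ Z^18.

The boundary map ∂_1: C_1 → C_0 sends each edge [p,q] (with p < q) to q − p.
As a 9×27 matrix over Z this has rank 8, with invariant factors (1,1,1,1,1,1,1,1).

Boundary ∂_2: C_2 → C_1 acts by ∂[p,q,r] = [q,r] − [p,r] + [p,q]. For instance
  ∂[0,4,7] = [4,7] − [0,7] + [0,4],
  ∂[0,1,4] = [1,4] − [0,4] + [0,1].
As a 27×18 matrix over Z this has rank 18, with invariant factors (1,1,1,1,1,1,1,1,1,1,1,1,1,1,1,1,1,2).

Computing H_k = (kernel of ∂_k) / (image of ∂_{k+1}):

  H_0: rank C_0 − rank ∂_1 = 9 − 8 = 1, and the invariant factors of ∂_1 are all 1, so H_0 ≅ Z.
  H_1: rank ker ∂_1 − rank ∂_2 = (27 − 8) − 18 = 1, and ∂_2 has invariant factor 2 > 1, so H_1 ≅ Z ⊕ Z/2.
  H_2: rank ker ∂_2 − rank ∂_3 = (18 − 18) − 0 = 0, and there is no ∂_3, so H_2 ≅ 0.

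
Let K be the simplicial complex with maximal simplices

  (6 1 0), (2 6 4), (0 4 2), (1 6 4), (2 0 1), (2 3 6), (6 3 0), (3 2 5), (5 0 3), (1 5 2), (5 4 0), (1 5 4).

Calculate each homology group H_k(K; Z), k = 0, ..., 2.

Order the vertices as 0 < 1 < 2 < 3 < 4 < 5 < 6. Listing each simplex with vertices in this order, K has dimension 2 with simplices:

  0-simplices (7): [0], [1], [2], [3], [4], [5], [6]
  1-simplices (18): [0,1], [0,2], [0,3], [0,4], [0,5], [0,6], [1,2], [1,4], [1,5], [1,6], [2,3], [2,4], [2,5], [2,6], [3,5], [3,6], [4,5], [4,6]
  2-simplices (12): [0,1,2], [0,1,6], [0,2,4], [0,3,5], [0,3,6], [0,4,5], [1,2,5], [1,4,5], [1,4,6], [2,3,5], [2,3,6], [2,4,6]

so the chain groups are C_0 ≅ Z^7, C_1 ≅ Z^18, C_2 ≅ Z^12.

∂_1: C_1 → C_0 sends each edge [p,q] (with p < q) to q − p. For instance
  ∂[0,3] = [3] − [0].
This gives a 7×18 integer matrix of rank 6; reducing to Smith normal form yields diagonal entries (1,1,1,1,1,1).

Boundary ∂_2: C_2 → C_1 maps a triangle to the signed sum of its edges. For instance
  ∂[0,1,2] = [1,2] − [0,2] + [0,1],
  ∂[1,2,5] = [2,5] − [1,5] + [1,2].
This gives a 18×12 integer matrix of rank 12; reducing to Smith normal form yields diagonal entries (1,1,1,1,1,1,1,1,1,1,1,2).

Computing H_k = (kernel of ∂_k) / (image of ∂_{k+1}):

  H_0: rank C_0 − rank ∂_1 = 7 − 6 = 1, and the invariant factors of ∂_1 are all 1, so H_0 ≅ Z.
  H_1: rank ker ∂_1 − rank ∂_2 = (18 − 6) − 12 = 0, and ∂_2 has invariant factor 2 > 1, so H_1 ≅ Z_2.
  H_2: rank ker ∂_2 − rank ∂_3 = (12 − 12) − 0 = 0, and there is no ∂_3, so H_2 ≅ 0.

As a check, the Euler characteristic is 7 − 18 + 12 = 1, which agrees with 1 − 0 + 0 = 1.

H_0 ≅ Z,  H_1 ≅ Z_2,  H_2 = 0.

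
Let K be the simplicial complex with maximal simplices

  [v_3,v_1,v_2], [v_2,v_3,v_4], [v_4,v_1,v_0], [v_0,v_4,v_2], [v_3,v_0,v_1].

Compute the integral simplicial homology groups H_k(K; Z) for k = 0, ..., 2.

We work with the vertex ordering v_0 < v_1 < v_2 < v_3 < v_4. The simplices of K, each written with vertices in increasing order, are:

  0-simplices (5): [v_0], [v_1], [v_2], [v_3], [v_4]
  1-simplices (10): [v_0,v_1], [v_0,v_2], [v_0,v_3], [v_0,v_4], [v_1,v_2], [v_1,v_3], [v_1,v_4], [v_2,v_3], [v_2,v_4], [v_3,v_4]
  2-simplices (5): [v_0,v_1,v_3], [v_0,v_1,v_4], [v_0,v_2,v_4], [v_1,v_2,v_3], [v_2,v_3,v_4]

so the chain groups are C_0 ≅ Z^5, C_1 ≅ Z^10, C_2 ≅ Z^5.

The boundary map ∂_1: C_1 → C_0 sends each edge [p,q] (with p < q) to q − p. For instance
  ∂[v_1,v_4] = [v_4] − [v_1].
The 5×10 boundary matrix has rank 4 and Smith normal form diag(1,1,1,1).

∂_2: C_2 → C_1 acts by ∂[p,q,r] = [q,r] − [p,r] + [p,q]. For instance
  ∂[v_0,v_1,v_4] = [v_1,v_4] − [v_0,v_4] + [v_0,v_1],
  ∂[v_0,v_1,v_3] = [v_1,v_3] − [v_0,v_3] + [v_0,v_1].
As a 10×5 matrix over Z this has rank 5, with invariant factors (1,1,1,1,1).

Computing H_k = (kernel of ∂_k) / (image of ∂_{k+1}):

  H_0: rank C_0 − rank ∂_1 = 5 − 4 = 1, and the invariant factors of ∂_1 are all 1, so H_0 = Z.
  H_1: rank ker ∂_1 − rank ∂_2 = (10 − 4) − 5 = 1, and the invariant factors of ∂_2 are all 1, so H_1 = Z.
  H_2: rank ker ∂_2 − rank ∂_3 = (5 − 5) − 0 = 0, and there is no ∂_3, so H_2 = 0.

As a check, the Euler characteristic is 5 − 10 + 5 = 0, which agrees with 1 − 1 + 0 = 0.

H_0 ≅ Z,  H_1 ≅ Z,  H_2 = 0.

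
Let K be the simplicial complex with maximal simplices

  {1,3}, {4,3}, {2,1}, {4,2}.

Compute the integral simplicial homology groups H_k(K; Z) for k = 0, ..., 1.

Take the total order 1 < 2 < 3 < 4 on the vertex set. Then K (dimension 1) consists of the simplices:

  0-simplices (4): [1], [2], [3], [4]
  1-simplices (4): [1,2], [1,3], [2,4], [3,4]

so the chain groups are C_0 ≅ Z^4, C_1 ≅ Z^4.

∂_1: C_1 → C_0 is given by ∂[p,q] = [q] − [p].
The resulting 4×4 matrix has rank 3, and its Smith normal form has invariant factors (1,1,1).

Now H_k = ker ∂_k / im ∂_{k+1}, so:

  H_0: rank C_0 − rank ∂_1 = 4 − 3 = 1, and the invariant factors of ∂_1 are all 1, so H_0 ≅ Z.
  H_1: rank ker ∂_1 − rank ∂_2 = (4 − 3) − 0 = 1, and there is no ∂_2, so H_1 ≅ Z.

H_0 ≅ Z,  H_1 ≅ Z.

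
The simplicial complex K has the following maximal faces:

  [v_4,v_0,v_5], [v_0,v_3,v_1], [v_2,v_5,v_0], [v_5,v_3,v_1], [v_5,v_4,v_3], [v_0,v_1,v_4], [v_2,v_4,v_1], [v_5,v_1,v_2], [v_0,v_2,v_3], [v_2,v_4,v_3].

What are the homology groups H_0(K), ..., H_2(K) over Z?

We work with the vertex ordering v_0 < v_1 < v_2 < v_3 < v_4 < v_5. The simplices of K, each written with vertices in increasing order, are:

  0-simplices (6): [v_0], [v_1], [v_2], [v_3], [v_4], [v_5]
  1-simplices (15): (15 of them)
  2-simplices (10): [v_0,v_1,v_3], [v_0,v_1,v_4], [v_0,v_2,v_3], [v_0,v_2,v_5], [v_0,v_4,v_5], [v_1,v_2,v_4], [v_1,v_2,v_5], [v_1,v_3,v_5], [v_2,v_3,v_4], [v_3,v_4,v_5]

Hence C_0 ≅ Z^6, C_1 ≅ Z^15, C_2 ≅ Z^10.

Boundary ∂_1: C_1 → C_0 sends each edge [p,q] (with p < q) to q − p.
As a 6×15 matrix over Z this has rank 5, with invariant factors (1,1,1,1,1).

Boundary ∂_2: C_2 → C_1 acts by ∂[p,q,r] = [q,r] − [p,r] + [p,q]. For instance
  ∂[v_3,v_4,v_5] = [v_4,v_5] − [v_3,v_5] + [v_3,v_4],
  ∂[v_2,v_3,v_4] = [v_3,v_4] − [v_2,v_4] + [v_2,v_3].
The 15×10 boundary matrix has rank 10 and Smith normal form diag(1,1,1,1,1,1,1,1,1,2).

From H_k ≅ ker(∂_k) / im(∂_{k+1}) we obtain:

  H_0: rank C_0 − rank ∂_1 = 6 − 5 = 1, and the invariant factors of ∂_1 are all 1, so H_0 ≅ Z.
  H_1: rank ker ∂_1 − rank ∂_2 = (15 − 5) − 10 = 0, and ∂_2 has invariant factor 2 > 1, so H_1 ≅ Z/2.
  H_2: rank ker ∂_2 − rank ∂_3 = (10 − 10) − 0 = 0, and there is no ∂_3, so H_2 ≅ 0.

H_0 = Z,  H_1 = Z/2,  H_2 = 0.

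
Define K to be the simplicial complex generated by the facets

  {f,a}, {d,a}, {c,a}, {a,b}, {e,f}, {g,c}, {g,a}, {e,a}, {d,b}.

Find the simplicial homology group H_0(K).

K has 7 vertices, 9 edges.
rank ∂_0 = 0, rank ∂_1 = 6 ⇒ b_0 = 7 − 0 − 6 = 1; all invariant factors of ∂_1 are 1 so no torsion. So H_0 ≅ Z.

H_0 = Z.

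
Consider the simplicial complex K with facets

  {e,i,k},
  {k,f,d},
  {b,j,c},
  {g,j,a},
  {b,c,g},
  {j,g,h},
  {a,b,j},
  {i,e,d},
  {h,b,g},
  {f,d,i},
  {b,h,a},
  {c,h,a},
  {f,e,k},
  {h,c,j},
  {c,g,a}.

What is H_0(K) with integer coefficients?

Order the vertices as a < b < c < d < e < f < g < h < i < j < k. Listing each simplex with vertices in this order, K has dimension 2 with simplices:

  0-simplices (11): a, b, c, d, e, f, g, h, i, j, k
  1-simplices (25): ab, ac, ag, ah, aj, bc, bg, bh, bj, cg, ch, cj, de, df, di, dk, ef, ei, ek, fi, fk, gh, gj, hj, ik
  2-simplices (15): abh, abj, acg, ach, agj, bcg, bcj, bgh, chj, dei, dfi, dfk, efk, eik, ghj

Hence C_0 ≅ Z^11, C_1 ≅ Z^25, C_2 ≅ Z^15.

Boundary ∂_1: C_1 → C_0 maps an edge to its endpoints' difference, ∂[p,q] = q − p. For instance
  ∂fk = k − f.
As a 11×25 matrix over Z this has rank 9, with invariant factors (1,1,1,1,1,1,1,1,1).

∂_2: C_2 → C_1 sends each 2-simplex [p,q,r] to [q,r] − [p,r] + [p,q]. For instance
  ∂dfk = fk − dk + df,
  ∂acg = cg − ag + ac.
The resulting 25×15 matrix has rank 15, and its Smith normal form has invariant factors (1,1,1,1,1,1,1,1,1,1,1,1,1,1,2).

Now H_k = ker ∂_k / im ∂_{k+1}, so:

  H_0: rank C_0 − rank ∂_1 = 11 − 9 = 2, and the invariant factors of ∂_1 are all 1, so H_0 = Z^2.

H_0 = Z^2.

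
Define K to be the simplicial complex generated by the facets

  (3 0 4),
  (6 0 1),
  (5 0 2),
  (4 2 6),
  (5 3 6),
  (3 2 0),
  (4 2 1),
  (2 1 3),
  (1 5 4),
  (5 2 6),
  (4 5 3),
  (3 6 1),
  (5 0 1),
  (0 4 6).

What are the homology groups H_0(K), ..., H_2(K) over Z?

Order the vertices as 0 < 1 < 2 < 3 < 4 < 5 < 6. Listing each simplex with vertices in this order, K has dimension 2 with simplices:

  0-simplices (7): [0], [1], [2], [3], [4], [5], [6]
  1-simplices (21): [0,1], [0,2], [0,3], [0,4], [0,5], [0,6], [1,2], [1,3], [1,4], [1,5], [1,6], [2,3], [2,4], [2,5], [2,6], [3,4], [3,5], [3,6], [4,5], [4,6], [5,6]
  2-simplices (14): [0,1,5], [0,1,6], [0,2,3], [0,2,5], [0,3,4], [0,4,6], [1,2,3], [1,2,4], [1,3,6], [1,4,5], [2,4,6], [2,5,6], [3,4,5], [3,5,6]

giving chain groups C_0 ≅ Z^7, C_1 ≅ Z^21, C_2 ≅ Z^14.

∂_1: C_1 → C_0 is given by ∂[p,q] = [q] − [p].
As a 7×21 matrix over Z this has rank 6, with invariant factors (1,1,1,1,1,1).

The boundary map ∂_2: C_2 → C_1 maps a triangle to the signed sum of its edges. For instance
  ∂[2,5,6] = [5,6] − [2,6] + [2,5],
  ∂[1,3,6] = [3,6] − [1,6] + [1,3].
The resulting 21×14 matrix has rank 13, and its Smith normal form has invariant factors (1,1,1,1,1,1,1,1,1,1,1,1,1).

Now H_k = ker ∂_k / im ∂_{k+1}, so:

  H_0: rank C_0 − rank ∂_1 = 7 − 6 = 1, and the invariant factors of ∂_1 are all 1, so H_0 = Z.
  H_1: rank ker ∂_1 − rank ∂_2 = (21 − 6) − 13 = 2, and the invariant factors of ∂_2 are all 1, so H_1 = Z^2.
  H_2: rank ker ∂_2 − rank ∂_3 = (14 − 13) − 0 = 1, and there is no ∂_3, so H_2 = Z.

H_0 = Z,  H_1 = Z^2,  H_2 = Z.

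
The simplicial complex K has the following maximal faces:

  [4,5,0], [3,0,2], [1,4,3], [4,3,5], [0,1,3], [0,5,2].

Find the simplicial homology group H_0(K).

We work with the vertex ordering 0 < 1 < 2 < 3 < 4 < 5. The simplices of K, each written with vertices in increasing order, are:

  0-simplices (6): [0], [1], [2], [3], [4], [5]
  1-simplices (12): [0,1], [0,2], [0,3], [0,4], [0,5], [1,3], [1,4], [2,3], [2,5], [3,4], [3,5], [4,5]
  2-simplices (6): [0,1,3], [0,2,3], [0,2,5], [0,4,5], [1,3,4], [3,4,5]

so the chain groups are C_0 ≅ Z^6, C_1 ≅ Z^12, C_2 ≅ Z^6.

The boundary map ∂_1: C_1 → C_0 sends each edge [p,q] (with p < q) to q − p.
As a 6×12 matrix over Z this has rank 5, with invariant factors (1,1,1,1,1).

Boundary ∂_2: C_2 → C_1 maps a triangle to the signed sum of its edges. For instance
  ∂[1,3,4] = [3,4] − [1,4] + [1,3],
  ∂[0,2,3] = [2,3] − [0,3] + [0,2].
The resulting 12×6 matrix has rank 6, and its Smith normal form has invariant factors (1,1,1,1,1,1).

Reading off H_k = ker ∂_k / im ∂_{k+1}:

  H_0: rank C_0 − rank ∂_1 = 6 − 5 = 1, and the invariant factors of ∂_1 are all 1, so H_0 ≅ Z.

H_0 ≅ Z.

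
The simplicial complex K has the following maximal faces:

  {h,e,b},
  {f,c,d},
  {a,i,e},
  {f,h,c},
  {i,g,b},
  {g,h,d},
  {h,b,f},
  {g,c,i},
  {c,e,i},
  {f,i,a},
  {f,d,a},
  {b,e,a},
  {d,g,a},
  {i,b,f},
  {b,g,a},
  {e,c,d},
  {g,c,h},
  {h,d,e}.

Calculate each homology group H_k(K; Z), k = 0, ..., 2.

H_0 = Z,  H_1 = Z ⊕ Z/2,  H_2 = 0.

We work with the vertex ordering a < b < c < d < e < f < g < h < i. The simplices of K, each written with vertices in increasing order, are:

  0-simplices (9): a, b, c, d, e, f, g, h, i
  1-simplices (27): ab, ad, ae, af, ag, ai, be, bf, bg, bh, bi, cd, ce, cf, cg, ch, ci, de, df, dg, dh, eh, ei, fh, fi, gh, gi
  2-simplices (18): abe, abg, adf, adg, aei, afi, beh, bfh, bfi, bgi, cde, cdf, cei, cfh, cgh, cgi, deh, dgh

giving chain groups C_0 ≅ Z^9, C_1 ≅ Z^27, C_2 ≅ Z^18.

The boundary map ∂_1: C_1 → C_0 sends each edge [p,q] (with p < q) to q − p.
This gives a 9×27 integer matrix of rank 8; reducing to Smith normal form yields diagonal entries (1,1,1,1,1,1,1,1).

The boundary map ∂_2: C_2 → C_1 acts by ∂[p,q,r] = [q,r] − [p,r] + [p,q]. For instance
  ∂bfi = fi − bi + bf,
  ∂adf = df − af + ad.
The 27×18 boundary matrix has rank 18 and Smith normal form diag(1,1,1,1,1,1,1,1,1,1,1,1,1,1,1,1,1,2).

From H_k ≅ ker(∂_k) / im(∂_{k+1}) we obtain:

  H_0: rank C_0 − rank ∂_1 = 9 − 8 = 1, and the invariant factors of ∂_1 are all 1, so H_0 ≅ Z.
  H_1: rank ker ∂_1 − rank ∂_2 = (27 − 8) − 18 = 1, and ∂_2 has invariant factor 2 > 1, so H_1 ≅ Z ⊕ Z/2.
  H_2: rank ker ∂_2 − rank ∂_3 = (18 − 18) − 0 = 0, and there is no ∂_3, so H_2 ≅ 0.

(K is a triangulation of the Klein bottle.)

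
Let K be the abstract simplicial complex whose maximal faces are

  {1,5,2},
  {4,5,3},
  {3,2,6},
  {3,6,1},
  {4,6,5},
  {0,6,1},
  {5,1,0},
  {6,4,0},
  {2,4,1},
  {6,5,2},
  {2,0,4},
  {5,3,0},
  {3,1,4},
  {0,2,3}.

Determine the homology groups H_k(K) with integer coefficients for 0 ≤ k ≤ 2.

Take the total order 0 < 1 < 2 < 3 < 4 < 5 < 6 on the vertex set. Then K (dimension 2) consists of the simplices:

  0-simplices (7): [0], [1], [2], [3], [4], [5], [6]
  1-simplices (21): [0,1], [0,2], [0,3], [0,4], [0,5], [0,6], [1,2], [1,3], [1,4], [1,5], [1,6], [2,3], [2,4], [2,5], [2,6], [3,4], [3,5], [3,6], [4,5], [4,6], [5,6]
  2-simplices (14): [0,1,5], [0,1,6], [0,2,3], [0,2,4], [0,3,5], [0,4,6], [1,2,4], [1,2,5], [1,3,4], [1,3,6], [2,3,6], [2,5,6], [3,4,5], [4,5,6]

giving chain groups C_0 ≅ Z^7, C_1 ≅ Z^21, C_2 ≅ Z^14.

∂_1: C_1 → C_0 is given by ∂[p,q] = [q] − [p]. For instance
  ∂[0,1] = [1] − [0].
The 7×21 boundary matrix has rank 6 and Smith normal form diag(1,1,1,1,1,1).

The boundary map ∂_2: C_2 → C_1 acts by ∂[p,q,r] = [q,r] − [p,r] + [p,q]. For instance
  ∂[2,5,6] = [5,6] − [2,6] + [2,5],
  ∂[0,1,5] = [1,5] − [0,5] + [0,1].
This gives a 21×14 integer matrix of rank 13; reducing to Smith normal form yields diagonal entries (1,1,1,1,1,1,1,1,1,1,1,1,1).

Now H_k = ker ∂_k / im ∂_{k+1}, so:

  H_0: rank C_0 − rank ∂_1 = 7 − 6 = 1, and the invariant factors of ∂_1 are all 1, so H_0 ≅ Z.
  H_1: rank ker ∂_1 − rank ∂_2 = (21 − 6) − 13 = 2, and the invariant factors of ∂_2 are all 1, so H_1 ≅ Z^2.
  H_2: rank ker ∂_2 − rank ∂_3 = (14 − 13) − 0 = 1, and there is no ∂_3, so H_2 ≅ Z.

H_0 ≅ Z,  H_1 ≅ Z^2,  H_2 ≅ Z.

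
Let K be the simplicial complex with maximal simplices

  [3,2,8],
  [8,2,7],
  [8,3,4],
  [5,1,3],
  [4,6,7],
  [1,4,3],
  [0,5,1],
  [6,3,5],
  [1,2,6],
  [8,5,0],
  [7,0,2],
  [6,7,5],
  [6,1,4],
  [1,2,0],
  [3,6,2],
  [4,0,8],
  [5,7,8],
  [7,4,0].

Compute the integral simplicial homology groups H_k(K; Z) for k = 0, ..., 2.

H_0 = Z,  H_1 = Z ⊕ Z/2Z,  H_2 = 0.

Fix the vertex order 0 < 1 < 2 < 3 < 4 < 5 < 6 < 7 < 8 and write every simplex with vertices in increasing order. Then dim K = 2 and the simplices of K are:

  0-simplices (9): [0], [1], [2], [3], [4], [5], [6], [7], [8]
  1-simplices (27): (27 of them)
  2-simplices (18): [0,1,2], [0,1,5], [0,2,7], [0,4,7], [0,4,8], [0,5,8], [1,2,6], [1,3,4], [1,3,5], [1,4,6], [2,3,6], [2,3,8], [2,7,8], [3,4,8], [3,5,6], [4,6,7], [5,6,7], [5,7,8]

Hence C_0 ≅ Z^9, C_1 ≅ Z^27, C_2 ≅ Z^18.

∂_1: C_1 → C_0 is given by ∂[p,q] = [q] − [p].
The 9×27 boundary matrix has rank 8 and Smith normal form diag(1,1,1,1,1,1,1,1).

Boundary ∂_2: C_2 → C_1 sends each 2-simplex [p,q,r] to [q,r] − [p,r] + [p,q]. For instance
  ∂[0,1,5] = [1,5] − [0,5] + [0,1],
  ∂[0,2,7] = [2,7] − [0,7] + [0,2].
The 27×18 boundary matrix has rank 18 and Smith normal form diag(1,1,1,1,1,1,1,1,1,1,1,1,1,1,1,1,1,2).

Now H_k = ker ∂_k / im ∂_{k+1}, so:

  H_0: rank C_0 − rank ∂_1 = 9 − 8 = 1, and the invariant factors of ∂_1 are all 1, so H_0 ≅ Z.
  H_1: rank ker ∂_1 − rank ∂_2 = (27 − 8) − 18 = 1, and ∂_2 has invariant factor 2 > 1, so H_1 ≅ Z ⊕ Z/2Z.
  H_2: rank ker ∂_2 − rank ∂_3 = (18 − 18) − 0 = 0, and there is no ∂_3, so H_2 ≅ 0.

As a check, the Euler characteristic is 9 − 27 + 18 = 0, which agrees with 1 − 1 + 0 = 0.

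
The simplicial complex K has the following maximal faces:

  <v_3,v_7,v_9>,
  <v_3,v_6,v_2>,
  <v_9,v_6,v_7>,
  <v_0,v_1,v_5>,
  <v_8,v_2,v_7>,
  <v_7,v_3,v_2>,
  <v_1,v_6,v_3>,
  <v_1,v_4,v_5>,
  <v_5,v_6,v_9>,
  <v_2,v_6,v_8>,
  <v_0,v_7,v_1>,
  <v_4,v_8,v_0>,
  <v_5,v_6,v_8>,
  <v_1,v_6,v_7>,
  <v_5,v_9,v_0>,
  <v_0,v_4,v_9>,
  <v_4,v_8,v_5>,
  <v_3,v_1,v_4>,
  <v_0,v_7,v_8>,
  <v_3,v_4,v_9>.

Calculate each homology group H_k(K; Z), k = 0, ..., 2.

H_0 ≅ Z,  H_1 ≅ Z ⊕ Z/2Z,  H_2 = 0.

We work with the vertex ordering v_0 < v_1 < v_2 < v_3 < v_4 < v_5 < v_6 < v_7 < v_8 < v_9. The simplices of K, each written with vertices in increasing order, are:

  0-simplices (10): [v_0], [v_1], [v_2], [v_3], [v_4], [v_5], [v_6], [v_7], [v_8], [v_9]
  1-simplices (30): (30 of them)
  2-simplices (20): (20 of them)

so the chain groups are C_0 ≅ Z^10, C_1 ≅ Z^30, C_2 ≅ Z^20.

The boundary map ∂_1: C_1 → C_0 is given by ∂[p,q] = [q] − [p]. For instance
  ∂[v_2,v_7] = [v_7] − [v_2].
This gives a 10×30 integer matrix of rank 9; reducing to Smith normal form yields diagonal entries (1,1,1,1,1,1,1,1,1).

∂_2: C_2 → C_1 acts by ∂[p,q,r] = [q,r] − [p,r] + [p,q]. For instance
  ∂[v_2,v_7,v_8] = [v_7,v_8] − [v_2,v_8] + [v_2,v_7],
  ∂[v_1,v_3,v_6] = [v_3,v_6] − [v_1,v_6] + [v_1,v_3].
The 30×20 boundary matrix has rank 20 and Smith normal form diag(1,1,1,1,1,1,1,1,1,1,1,1,1,1,1,1,1,1,1,2).

Reading off H_k = ker ∂_k / im ∂_{k+1}:

  H_0: rank C_0 − rank ∂_1 = 10 − 9 = 1, and the invariant factors of ∂_1 are all 1, so H_0 ≅ Z.
  H_1: rank ker ∂_1 − rank ∂_2 = (30 − 9) − 20 = 1, and ∂_2 has invariant factor 2 > 1, so H_1 ≅ Z ⊕ Z/2Z.
  H_2: rank ker ∂_2 − rank ∂_3 = (20 − 20) − 0 = 0, and there is no ∂_3, so H_2 ≅ 0.

(K is a triangulation of the Klein bottle.)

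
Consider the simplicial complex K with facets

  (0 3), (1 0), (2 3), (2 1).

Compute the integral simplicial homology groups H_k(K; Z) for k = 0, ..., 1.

H_0 = Z,  H_1 = Z.

Order the vertices as 0 < 1 < 2 < 3. Listing each simplex with vertices in this order, K has dimension 1 with simplices:

  0-simplices (4): [0], [1], [2], [3]
  1-simplices (4): [0,1], [0,3], [1,2], [2,3]

Hence C_0 ≅ Z^4, C_1 ≅ Z^4.

Boundary ∂_1: C_1 → C_0 is given by ∂[p,q] = [q] − [p].
As a 4×4 matrix over Z this has rank 3, with invariant factors (1,1,1).

Computing H_k = (kernel of ∂_k) / (image of ∂_{k+1}):

  H_0: rank C_0 − rank ∂_1 = 4 − 3 = 1, and the invariant factors of ∂_1 are all 1, so H_0 ≅ Z.
  H_1: rank ker ∂_1 − rank ∂_2 = (4 − 3) − 0 = 1, and there is no ∂_2, so H_1 ≅ Z.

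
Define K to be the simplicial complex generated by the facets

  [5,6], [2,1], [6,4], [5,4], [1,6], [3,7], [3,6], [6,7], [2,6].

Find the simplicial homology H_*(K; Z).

Fix the vertex order 1 < 2 < 3 < 4 < 5 < 6 < 7 and write every simplex with vertices in increasing order. Then dim K = 1 and the simplices of K are:

  0-simplices (7): [1], [2], [3], [4], [5], [6], [7]
  1-simplices (9): [1,2], [1,6], [2,6], [3,6], [3,7], [4,5], [4,6], [5,6], [6,7]

giving chain groups C_0 ≅ Z^7, C_1 ≅ Z^9.

∂_1: C_1 → C_0 sends each edge [p,q] (with p < q) to q − p. For instance
  ∂[4,5] = [5] − [4].
This gives a 7×9 integer matrix of rank 6; reducing to Smith normal form yields diagonal entries (1,1,1,1,1,1).

Now H_k = ker ∂_k / im ∂_{k+1}, so:

  H_0: rank C_0 − rank ∂_1 = 7 − 6 = 1, and the invariant factors of ∂_1 are all 1, so H_0 = Z.
  H_1: rank ker ∂_1 − rank ∂_2 = (9 − 6) − 0 = 3, and there is no ∂_2, so H_1 = Z^3.

As a check, the Euler characteristic is 7 − 9 = -2, which agrees with 1 − 3 = -2.

H_0 ≅ Z,  H_1 ≅ Z^3.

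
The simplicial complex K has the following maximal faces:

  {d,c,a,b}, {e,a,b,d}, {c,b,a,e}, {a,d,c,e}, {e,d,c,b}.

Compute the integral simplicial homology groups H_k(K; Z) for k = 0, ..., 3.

Order the vertices as a < b < c < d < e. Listing each simplex with vertices in this order, K has dimension 3 with simplices:

  0-simplices (5): a, b, c, d, e
  1-simplices (10): ab, ac, ad, ae, bc, bd, be, cd, ce, de
  2-simplices (10): abc, abd, abe, acd, ace, ade, bcd, bce, bde, cde
  3-simplices (5): abcd, abce, abde, acde, bcde

so the chain groups are C_0 ≅ Z^5, C_1 ≅ Z^10, C_2 ≅ Z^10, C_3 ≅ Z^5.

The boundary map ∂_1: C_1 → C_0 is given by ∂[p,q] = [q] − [p].
As a 5×10 matrix over Z this has rank 4, with invariant factors (1,1,1,1).

The boundary map ∂_2: C_2 → C_1 acts by ∂[p,q,r] = [q,r] − [p,r] + [p,q]. For instance
  ∂acd = cd − ad + ac,
  ∂abe = be − ae + ab.
This gives a 10×10 integer matrix of rank 6; reducing to Smith normal form yields diagonal entries (1,1,1,1,1,1).

The boundary map ∂_3: C_3 → C_2 sends each 3-simplex σ to the alternating sum Σ_i (−1)^i (σ with its i-th vertex removed). For instance
  ∂bcde = cde − bde + bce − bcd,
  ∂abde = bde − ade + abe − abd.
As a 10×5 matrix over Z this has rank 4, with invariant factors (1,1,1,1).

Computing H_k = (kernel of ∂_k) / (image of ∂_{k+1}):

  H_0: rank C_0 − rank ∂_1 = 5 − 4 = 1, and the invariant factors of ∂_1 are all 1, so H_0 = Z.
  H_1: rank ker ∂_1 − rank ∂_2 = (10 − 4) − 6 = 0, and the invariant factors of ∂_2 are all 1, so H_1 = 0.
  H_2: rank ker ∂_2 − rank ∂_3 = (10 − 6) − 4 = 0, and the invariant factors of ∂_3 are all 1, so H_2 = 0.
  H_3: rank ker ∂_3 − rank ∂_4 = (5 − 4) − 0 = 1, and there is no ∂_4, so H_3 = Z.

As a check, the Euler characteristic is 5 − 10 + 10 − 5 = 0, which agrees with 1 − 0 + 0 − 1 = 0.
(K is a triangulation of the 3-sphere S^3.)

H_0 ≅ Z,  H_1 = 0,  H_2 = 0,  H_3 ≅ Z.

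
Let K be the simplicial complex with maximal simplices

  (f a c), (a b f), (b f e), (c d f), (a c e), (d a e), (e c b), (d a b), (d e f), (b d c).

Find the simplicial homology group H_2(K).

Fix the vertex order a < b < c < d < e < f and write every simplex with vertices in increasing order. Then dim K = 2 and the simplices of K are:

  0-simplices (6): a, b, c, d, e, f
  1-simplices (15): ab, ac, ad, ae, af, bc, bd, be, bf, cd, ce, cf, de, df, ef
  2-simplices (10): abd, abf, ace, acf, ade, bcd, bce, bef, cdf, def

so the chain groups are C_0 ≅ Z^6, C_1 ≅ Z^15, C_2 ≅ Z^10.

Boundary ∂_1: C_1 → C_0 maps an edge to its endpoints' difference, ∂[p,q] = q − p.
The resulting 6×15 matrix has rank 5, and its Smith normal form has invariant factors (1,1,1,1,1).

Boundary ∂_2: C_2 → C_1 sends each 2-simplex [p,q,r] to [q,r] − [p,r] + [p,q]. For instance
  ∂def = ef − df + de,
  ∂bef = ef − bf + be.
This gives a 15×10 integer matrix of rank 10; reducing to Smith normal form yields diagonal entries (1,1,1,1,1,1,1,1,1,2).

Reading off H_k = ker ∂_k / im ∂_{k+1}:

  H_2: rank ker ∂_2 − rank ∂_3 = (10 − 10) − 0 = 0, and there is no ∂_3, so H_2 ≅ 0.

(K is a triangulation of the real projective plane RP^2.)

H_2 = 0.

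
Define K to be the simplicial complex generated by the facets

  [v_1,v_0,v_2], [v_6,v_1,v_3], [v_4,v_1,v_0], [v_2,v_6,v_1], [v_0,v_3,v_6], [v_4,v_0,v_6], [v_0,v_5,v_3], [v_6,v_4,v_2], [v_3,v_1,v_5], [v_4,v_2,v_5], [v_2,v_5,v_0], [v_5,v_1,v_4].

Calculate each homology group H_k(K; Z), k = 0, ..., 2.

H_0 = Z,  H_1 = Z/2Z,  H_2 = 0.

Fix the vertex order v_0 < v_1 < v_2 < v_3 < v_4 < v_5 < v_6 and write every simplex with vertices in increasing order. Then dim K = 2 and the simplices of K are:

  0-simplices (7): [v_0], [v_1], [v_2], [v_3], [v_4], [v_5], [v_6]
  1-simplices (18): (18 of them)
  2-simplices (12): (12 of them)

Hence C_0 ≅ Z^7, C_1 ≅ Z^18, C_2 ≅ Z^12.

∂_1: C_1 → C_0 is given by ∂[p,q] = [q] − [p].
As a 7×18 matrix over Z this has rank 6, with invariant factors (1,1,1,1,1,1).

The boundary map ∂_2: C_2 → C_1 maps a triangle to the signed sum of its edges. For instance
  ∂[v_0,v_1,v_2] = [v_1,v_2] − [v_0,v_2] + [v_0,v_1],
  ∂[v_0,v_3,v_5] = [v_3,v_5] − [v_0,v_5] + [v_0,v_3].
The resulting 18×12 matrix has rank 12, and its Smith normal form has invariant factors (1,1,1,1,1,1,1,1,1,1,1,2).

Now H_k = ker ∂_k / im ∂_{k+1}, so:

  H_0: rank C_0 − rank ∂_1 = 7 − 6 = 1, and the invariant factors of ∂_1 are all 1, so H_0 ≅ Z.
  H_1: rank ker ∂_1 − rank ∂_2 = (18 − 6) − 12 = 0, and ∂_2 has invariant factor 2 > 1, so H_1 ≅ Z/2Z.
  H_2: rank ker ∂_2 − rank ∂_3 = (12 − 12) − 0 = 0, and there is no ∂_3, so H_2 ≅ 0.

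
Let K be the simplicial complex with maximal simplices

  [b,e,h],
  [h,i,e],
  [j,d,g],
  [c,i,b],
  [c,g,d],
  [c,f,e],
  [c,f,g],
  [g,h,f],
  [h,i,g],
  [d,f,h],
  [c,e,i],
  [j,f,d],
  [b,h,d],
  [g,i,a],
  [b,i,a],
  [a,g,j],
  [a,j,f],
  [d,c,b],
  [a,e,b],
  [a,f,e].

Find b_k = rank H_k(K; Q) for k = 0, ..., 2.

Order the vertices as a < b < c < d < e < f < g < h < i < j. Listing each simplex with vertices in this order, K has dimension 2 with simplices:

  0-simplices (10): a, b, c, d, e, f, g, h, i, j
  1-simplices (30): ab, ae, af, ag, ai, aj, bc, bd, be, bh, bi, cd, ce, cf, cg, ci, df, dg, dh, dj, ef, eh, ei, fg, fh, fj, gh, gi, gj, hi
  2-simplices (20): abe, abi, aef, afj, agi, agj, bcd, bci, bdh, beh, cdg, cef, cei, cfg, dfh, dfj, dgj, ehi, fgh, ghi

so the chain groups are C_0 ≅ Z^10, C_1 ≅ Z^30, C_2 ≅ Z^20.

∂_1: C_1 → C_0 maps an edge to its endpoints' difference, ∂[p,q] = q − p. For instance
  ∂cf = f − c.
The resulting 10×30 matrix has rank 9, and its Smith normal form has invariant factors (1,1,1,1,1,1,1,1,1).

∂_2: C_2 → C_1 sends each 2-simplex [p,q,r] to [q,r] − [p,r] + [p,q]. For instance
  ∂ghi = hi − gi + gh,
  ∂abi = bi − ai + ab.
The resulting 30×20 matrix has rank 20, and its Smith normal form has invariant factors (1,1,1,1,1,1,1,1,1,1,1,1,1,1,1,1,1,1,1,2).

Computing H_k = (kernel of ∂_k) / (image of ∂_{k+1}):

  H_0: rank C_0 − rank ∂_1 = 10 − 9 = 1, and the invariant factors of ∂_1 are all 1, so H_0 = Z.
  H_1: rank ker ∂_1 − rank ∂_2 = (30 − 9) − 20 = 1, and ∂_2 has invariant factor 2 > 1, so H_1 = Z × Z/2.
  H_2: rank ker ∂_2 − rank ∂_3 = (20 − 20) − 0 = 0, and there is no ∂_3, so H_2 = 0.

As a check, the Euler characteristic is 10 − 30 + 20 = 0, which agrees with 1 − 1 + 0 = 0.

Hence the Betti numbers are b_0 = 1, b_1 = 1, b_2 = 0.

b_0 = 1, b_1 = 1, b_2 = 0.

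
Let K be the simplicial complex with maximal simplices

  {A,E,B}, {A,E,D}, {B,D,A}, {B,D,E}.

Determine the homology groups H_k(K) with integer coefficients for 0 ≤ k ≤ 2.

H_0 ≅ Z,  H_1 = 0,  H_2 ≅ Z.

Order the vertices as A < B < D < E. Listing each simplex with vertices in this order, K has dimension 2 with simplices:

  0-simplices (4): A, B, D, E
  1-simplices (6): AB, AD, AE, BD, BE, DE
  2-simplices (4): ABD, ABE, ADE, BDE

Hence C_0 ≅ Z^4, C_1 ≅ Z^6, C_2 ≅ Z^4.

The boundary map ∂_1: C_1 → C_0 sends each edge [p,q] (with p < q) to q − p. For instance
  ∂BD = D − B.
The resulting 4×6 matrix has rank 3, and its Smith normal form has invariant factors (1,1,1).

∂_2: C_2 → C_1 sends each 2-simplex [p,q,r] to [q,r] − [p,r] + [p,q]. For instance
  ∂ABE = BE − AE + AB,
  ∂ADE = DE − AE + AD.
The 6×4 boundary matrix has rank 3 and Smith normal form diag(1,1,1).

Now H_k = ker ∂_k / im ∂_{k+1}, so:

  H_0: rank C_0 − rank ∂_1 = 4 − 3 = 1, and the invariant factors of ∂_1 are all 1, so H_0 ≅ Z.
  H_1: rank ker ∂_1 − rank ∂_2 = (6 − 3) − 3 = 0, and the invariant factors of ∂_2 are all 1, so H_1 ≅ 0.
  H_2: rank ker ∂_2 − rank ∂_3 = (4 − 3) − 0 = 1, and there is no ∂_3, so H_2 ≅ Z.

(K is a triangulation of the 2-sphere S^2.)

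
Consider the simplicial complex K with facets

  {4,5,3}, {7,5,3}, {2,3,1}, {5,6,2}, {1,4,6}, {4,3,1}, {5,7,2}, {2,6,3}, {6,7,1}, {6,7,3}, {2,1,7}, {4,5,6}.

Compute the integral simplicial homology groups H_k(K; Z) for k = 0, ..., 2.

Fix the vertex order 1 < 2 < 3 < 4 < 5 < 6 < 7 and write every simplex with vertices in increasing order. Then dim K = 2 and the simplices of K are:

  0-simplices (7): [1], [2], [3], [4], [5], [6], [7]
  1-simplices (18): [1,2], [1,3], [1,4], [1,6], [1,7], [2,3], [2,5], [2,6], [2,7], [3,4], [3,5], [3,6], [3,7], [4,5], [4,6], [5,6], [5,7], [6,7]
  2-simplices (12): [1,2,3], [1,2,7], [1,3,4], [1,4,6], [1,6,7], [2,3,6], [2,5,6], [2,5,7], [3,4,5], [3,5,7], [3,6,7], [4,5,6]

Hence C_0 ≅ Z^7, C_1 ≅ Z^18, C_2 ≅ Z^12.

Boundary ∂_1: C_1 → C_0 sends each edge [p,q] (with p < q) to q − p. For instance
  ∂[6,7] = [7] − [6].
The 7×18 boundary matrix has rank 6 and Smith normal form diag(1,1,1,1,1,1).

∂_2: C_2 → C_1 sends each 2-simplex [p,q,r] to [q,r] − [p,r] + [p,q]. For instance
  ∂[1,2,3] = [2,3] − [1,3] + [1,2],
  ∂[1,2,7] = [2,7] − [1,7] + [1,2].
The 18×12 boundary matrix has rank 12 and Smith normal form diag(1,1,1,1,1,1,1,1,1,1,1,2).

Reading off H_k = ker ∂_k / im ∂_{k+1}:

  H_0: rank C_0 − rank ∂_1 = 7 − 6 = 1, and the invariant factors of ∂_1 are all 1, so H_0 ≅ Z.
  H_1: rank ker ∂_1 − rank ∂_2 = (18 − 6) − 12 = 0, and ∂_2 has invariant factor 2 > 1, so H_1 ≅ Z/2.
  H_2: rank ker ∂_2 − rank ∂_3 = (12 − 12) − 0 = 0, and there is no ∂_3, so H_2 ≅ 0.

H_0 = Z,  H_1 = Z/2,  H_2 = 0.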